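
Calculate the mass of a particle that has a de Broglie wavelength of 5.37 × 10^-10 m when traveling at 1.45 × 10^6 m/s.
8.51 × 10^-31 kg

From the de Broglie relation λ = h/(mv), we solve for m:

m = h/(λv)
m = (6.626 × 10^-34 J·s) / (5.37 × 10^-10 m × 1.45 × 10^6 m/s)
m = 8.51 × 10^-31 kg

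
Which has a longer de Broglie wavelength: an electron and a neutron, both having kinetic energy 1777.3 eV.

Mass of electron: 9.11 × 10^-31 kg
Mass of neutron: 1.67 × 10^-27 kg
The electron has the longer wavelength.

Using λ = h/√(2mKE):

For electron: λ₁ = h/√(2m₁KE) = 2.91 × 10^-11 m
For neutron: λ₂ = h/√(2m₂KE) = 6.79 × 10^-13 m

Since λ ∝ 1/√m at constant kinetic energy, the lighter particle has the longer wavelength.

The electron has the longer de Broglie wavelength.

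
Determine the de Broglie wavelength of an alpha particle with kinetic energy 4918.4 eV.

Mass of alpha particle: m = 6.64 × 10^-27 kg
2.05 × 10^-13 m

Using λ = h/√(2mKE):

First convert KE to Joules: KE = 4918.4 eV = 7.880 × 10^-16 J

λ = h/√(2mKE)
λ = (6.626 × 10^-34 J·s) / √(2 × 6.64 × 10^-27 kg × 7.880 × 10^-16 J)
λ = 2.05 × 10^-13 m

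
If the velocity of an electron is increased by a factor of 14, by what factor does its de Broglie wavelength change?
The wavelength decreases by a factor of 14.

From λ = h/(mv), the wavelength is inversely proportional to velocity:

λ ∝ 1/v

If v → 14v, then λ → λ/14

When velocity is increased by a factor of 14, the wavelength decreases by a factor of 14.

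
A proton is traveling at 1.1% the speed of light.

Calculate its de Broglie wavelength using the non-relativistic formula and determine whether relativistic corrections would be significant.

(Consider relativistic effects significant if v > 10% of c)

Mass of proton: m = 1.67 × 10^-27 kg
No, relativistic corrections are not needed.

Using the non-relativistic de Broglie formula λ = h/(mv):

v = 1.1% × c = 3.298 × 10^6 m/s

λ = h/(mv)
λ = (6.626 × 10^-34 J·s) / (1.67 × 10^-27 kg × 3.298 × 10^6 m/s)
λ = 1.20 × 10^-13 m

Since v = 1.1% of c < 10% of c, relativistic corrections are NOT significant and this non-relativistic result is a good approximation.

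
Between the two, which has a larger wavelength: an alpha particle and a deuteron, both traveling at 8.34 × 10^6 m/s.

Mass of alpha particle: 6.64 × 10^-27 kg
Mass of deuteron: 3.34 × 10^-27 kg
The deuteron has the longer wavelength.

Using λ = h/(mv), since both particles have the same velocity, the wavelength depends only on mass.

For alpha particle: λ₁ = h/(m₁v) = 1.20 × 10^-14 m
For deuteron: λ₂ = h/(m₂v) = 2.38 × 10^-14 m

Since λ ∝ 1/m at constant velocity, the lighter particle has the longer wavelength.

The deuteron has the longer de Broglie wavelength.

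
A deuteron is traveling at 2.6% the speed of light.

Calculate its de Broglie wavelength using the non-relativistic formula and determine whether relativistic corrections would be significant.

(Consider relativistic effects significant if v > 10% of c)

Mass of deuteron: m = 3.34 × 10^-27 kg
No, relativistic corrections are not needed.

Using the non-relativistic de Broglie formula λ = h/(mv):

v = 2.6% × c = 7.795 × 10^6 m/s

λ = h/(mv)
λ = (6.626 × 10^-34 J·s) / (3.34 × 10^-27 kg × 7.795 × 10^6 m/s)
λ = 2.55 × 10^-14 m

Since v = 2.6% of c < 10% of c, relativistic corrections are NOT significant and this non-relativistic result is a good approximation.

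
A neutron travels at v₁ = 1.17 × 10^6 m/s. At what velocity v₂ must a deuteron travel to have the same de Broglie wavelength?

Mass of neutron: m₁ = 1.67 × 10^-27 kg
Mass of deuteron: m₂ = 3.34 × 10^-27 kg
v₂ = 5.85 × 10^5 m/s

For equal de Broglie wavelengths: λ₁ = λ₂

h/(m₁v₁) = h/(m₂v₂)
m₁v₁ = m₂v₂
v₂ = v₁ · (m₁/m₂)

v₂ = 1.17 × 10^6 m/s × (1.67 × 10^-27 kg / 3.34 × 10^-27 kg)
v₂ = 5.85 × 10^5 m/s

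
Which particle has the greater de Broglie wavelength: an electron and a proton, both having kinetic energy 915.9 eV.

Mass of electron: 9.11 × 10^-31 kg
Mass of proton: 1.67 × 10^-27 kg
The electron has the longer wavelength.

Using λ = h/√(2mKE):

For electron: λ₁ = h/√(2m₁KE) = 4.05 × 10^-11 m
For proton: λ₂ = h/√(2m₂KE) = 9.46 × 10^-13 m

Since λ ∝ 1/√m at constant kinetic energy, the lighter particle has the longer wavelength.

The electron has the longer de Broglie wavelength.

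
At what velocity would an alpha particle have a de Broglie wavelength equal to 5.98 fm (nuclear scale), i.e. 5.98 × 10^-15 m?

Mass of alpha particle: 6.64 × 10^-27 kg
1.67 × 10^7 m/s

From λ = h/(mv), solve for v:

v = h/(mλ)
v = (6.626 × 10^-34 J·s) / (6.64 × 10^-27 kg × 5.98 × 10^-15 m)
v = 1.67 × 10^7 m/s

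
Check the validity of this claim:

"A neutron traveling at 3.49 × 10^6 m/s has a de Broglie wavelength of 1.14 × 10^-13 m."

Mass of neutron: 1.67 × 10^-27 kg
True

The claim is correct.

Using λ = h/(mv):
λ = (6.626 × 10^-34 J·s) / (1.67 × 10^-27 kg × 3.49 × 10^6 m/s)
λ = 1.14 × 10^-13 m

This matches the claimed value.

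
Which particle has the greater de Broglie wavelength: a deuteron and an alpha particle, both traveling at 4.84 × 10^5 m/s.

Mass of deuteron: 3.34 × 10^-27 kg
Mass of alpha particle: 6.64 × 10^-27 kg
The deuteron has the longer wavelength.

Using λ = h/(mv), since both particles have the same velocity, the wavelength depends only on mass.

For deuteron: λ₁ = h/(m₁v) = 4.10 × 10^-13 m
For alpha particle: λ₂ = h/(m₂v) = 2.06 × 10^-13 m

Since λ ∝ 1/m at constant velocity, the lighter particle has the longer wavelength.

The deuteron has the longer de Broglie wavelength.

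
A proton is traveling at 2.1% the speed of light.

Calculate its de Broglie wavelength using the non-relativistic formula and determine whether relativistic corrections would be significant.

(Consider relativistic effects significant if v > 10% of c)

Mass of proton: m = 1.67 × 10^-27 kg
No, relativistic corrections are not needed.

Using the non-relativistic de Broglie formula λ = h/(mv):

v = 2.1% × c = 6.296 × 10^6 m/s

λ = h/(mv)
λ = (6.626 × 10^-34 J·s) / (1.67 × 10^-27 kg × 6.296 × 10^6 m/s)
λ = 6.30 × 10^-14 m

Since v = 2.1% of c < 10% of c, relativistic corrections are NOT significant and this non-relativistic result is a good approximation.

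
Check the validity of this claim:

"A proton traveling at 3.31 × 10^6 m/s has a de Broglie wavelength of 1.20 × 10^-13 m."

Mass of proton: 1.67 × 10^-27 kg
True

The claim is correct.

Using λ = h/(mv):
λ = (6.626 × 10^-34 J·s) / (1.67 × 10^-27 kg × 3.31 × 10^6 m/s)
λ = 1.20 × 10^-13 m

This matches the claimed value.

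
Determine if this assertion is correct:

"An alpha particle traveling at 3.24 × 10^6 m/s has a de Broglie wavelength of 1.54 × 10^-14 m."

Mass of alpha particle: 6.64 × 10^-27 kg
False

The claim is incorrect.

Using λ = h/(mv):
λ = (6.626 × 10^-34 J·s) / (6.64 × 10^-27 kg × 3.24 × 10^6 m/s)
λ = 3.08 × 10^-14 m

The actual wavelength differs from the claimed 1.54 × 10^-14 m.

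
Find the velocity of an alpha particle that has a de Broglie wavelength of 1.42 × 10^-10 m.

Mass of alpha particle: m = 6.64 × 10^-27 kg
7.03 × 10^2 m/s

From the de Broglie relation λ = h/(mv), we solve for v:

v = h/(mλ)
v = (6.626 × 10^-34 J·s) / (6.64 × 10^-27 kg × 1.42 × 10^-10 m)
v = 7.03 × 10^2 m/s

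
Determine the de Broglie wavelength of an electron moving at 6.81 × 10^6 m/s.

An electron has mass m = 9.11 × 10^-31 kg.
1.07 × 10^-10 m

Using the de Broglie relation λ = h/(mv):

λ = h/(mv)
λ = (6.626 × 10^-34 J·s) / (9.11 × 10^-31 kg × 6.81 × 10^6 m/s)
λ = 1.07 × 10^-10 m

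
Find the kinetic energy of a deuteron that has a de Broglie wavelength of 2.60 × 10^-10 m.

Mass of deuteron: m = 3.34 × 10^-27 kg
9.72 × 10^-22 J (or 6.07 × 10^-3 eV)

From λ = h/√(2mKE), we solve for KE:

λ² = h²/(2mKE)
KE = h²/(2mλ²)
KE = (6.626 × 10^-34 J·s)² / (2 × 3.34 × 10^-27 kg × (2.60 × 10^-10 m)²)
KE = 9.72 × 10^-22 J
KE = 6.07 × 10^-3 eV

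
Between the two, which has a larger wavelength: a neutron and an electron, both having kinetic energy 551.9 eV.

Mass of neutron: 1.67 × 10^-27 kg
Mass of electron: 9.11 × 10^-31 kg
The electron has the longer wavelength.

Using λ = h/√(2mKE):

For neutron: λ₁ = h/√(2m₁KE) = 1.22 × 10^-12 m
For electron: λ₂ = h/√(2m₂KE) = 5.22 × 10^-11 m

Since λ ∝ 1/√m at constant kinetic energy, the lighter particle has the longer wavelength.

The electron has the longer de Broglie wavelength.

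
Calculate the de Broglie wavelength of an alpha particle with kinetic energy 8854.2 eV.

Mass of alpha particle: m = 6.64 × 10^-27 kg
1.53 × 10^-13 m

Using λ = h/√(2mKE):

First convert KE to Joules: KE = 8854.2 eV = 1.419 × 10^-15 J

λ = h/√(2mKE)
λ = (6.626 × 10^-34 J·s) / √(2 × 6.64 × 10^-27 kg × 1.419 × 10^-15 J)
λ = 1.53 × 10^-13 m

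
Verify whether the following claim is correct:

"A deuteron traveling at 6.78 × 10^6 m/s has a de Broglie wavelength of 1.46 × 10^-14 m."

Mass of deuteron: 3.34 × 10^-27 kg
False

The claim is incorrect.

Using λ = h/(mv):
λ = (6.626 × 10^-34 J·s) / (3.34 × 10^-27 kg × 6.78 × 10^6 m/s)
λ = 2.93 × 10^-14 m

The actual wavelength differs from the claimed 1.46 × 10^-14 m.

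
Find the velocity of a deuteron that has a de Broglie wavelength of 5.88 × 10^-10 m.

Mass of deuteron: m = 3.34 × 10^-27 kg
3.37 × 10^2 m/s

From the de Broglie relation λ = h/(mv), we solve for v:

v = h/(mλ)
v = (6.626 × 10^-34 J·s) / (3.34 × 10^-27 kg × 5.88 × 10^-10 m)
v = 3.37 × 10^2 m/s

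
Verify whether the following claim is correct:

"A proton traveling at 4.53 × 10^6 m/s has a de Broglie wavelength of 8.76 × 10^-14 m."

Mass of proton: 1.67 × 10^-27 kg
True

The claim is correct.

Using λ = h/(mv):
λ = (6.626 × 10^-34 J·s) / (1.67 × 10^-27 kg × 4.53 × 10^6 m/s)
λ = 8.76 × 10^-14 m

This matches the claimed value.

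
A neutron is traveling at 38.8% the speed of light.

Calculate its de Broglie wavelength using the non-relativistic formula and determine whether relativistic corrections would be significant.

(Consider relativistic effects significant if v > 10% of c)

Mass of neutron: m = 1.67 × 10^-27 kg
Yes, relativistic corrections are needed.

Using the non-relativistic de Broglie formula λ = h/(mv):

v = 38.8% × c = 1.163 × 10^8 m/s

λ = h/(mv)
λ = (6.626 × 10^-34 J·s) / (1.67 × 10^-27 kg × 1.163 × 10^8 m/s)
λ = 3.41 × 10^-15 m

Since v = 38.8% of c > 10% of c, relativistic corrections ARE significant and the actual wavelength would differ from this non-relativistic estimate.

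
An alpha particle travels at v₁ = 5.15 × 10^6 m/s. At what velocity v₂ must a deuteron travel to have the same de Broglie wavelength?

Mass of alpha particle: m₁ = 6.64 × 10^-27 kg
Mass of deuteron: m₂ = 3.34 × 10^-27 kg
v₂ = 1.02 × 10^7 m/s

For equal de Broglie wavelengths: λ₁ = λ₂

h/(m₁v₁) = h/(m₂v₂)
m₁v₁ = m₂v₂
v₂ = v₁ · (m₁/m₂)

v₂ = 5.15 × 10^6 m/s × (6.64 × 10^-27 kg / 3.34 × 10^-27 kg)
v₂ = 1.02 × 10^7 m/s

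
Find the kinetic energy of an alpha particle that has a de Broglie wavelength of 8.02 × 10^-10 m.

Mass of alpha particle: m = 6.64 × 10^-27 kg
5.14 × 10^-23 J (or 3.21 × 10^-4 eV)

From λ = h/√(2mKE), we solve for KE:

λ² = h²/(2mKE)
KE = h²/(2mλ²)
KE = (6.626 × 10^-34 J·s)² / (2 × 6.64 × 10^-27 kg × (8.02 × 10^-10 m)²)
KE = 5.14 × 10^-23 J
KE = 3.21 × 10^-4 eV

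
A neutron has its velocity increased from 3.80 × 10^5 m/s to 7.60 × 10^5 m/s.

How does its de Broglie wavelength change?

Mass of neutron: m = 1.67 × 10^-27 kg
The wavelength decreases by a factor of 2.

Using λ = h/(mv):

Initial wavelength: λ₁ = h/(mv₁) = 1.04 × 10^-12 m
Final wavelength: λ₂ = h/(mv₂) = 5.22 × 10^-13 m

Since λ ∝ 1/v, when velocity increases by a factor of 2, the wavelength decreases by a factor of 2.

λ₂/λ₁ = v₁/v₂ = 1/2

The wavelength decreases by a factor of 2.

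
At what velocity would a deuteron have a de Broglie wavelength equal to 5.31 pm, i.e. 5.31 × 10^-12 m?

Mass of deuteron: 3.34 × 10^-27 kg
3.74 × 10^4 m/s

From λ = h/(mv), solve for v:

v = h/(mλ)
v = (6.626 × 10^-34 J·s) / (3.34 × 10^-27 kg × 5.31 × 10^-12 m)
v = 3.74 × 10^4 m/s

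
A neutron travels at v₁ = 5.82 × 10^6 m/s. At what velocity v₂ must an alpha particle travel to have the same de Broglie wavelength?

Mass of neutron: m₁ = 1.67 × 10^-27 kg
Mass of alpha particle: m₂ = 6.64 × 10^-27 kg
v₂ = 1.46 × 10^6 m/s

For equal de Broglie wavelengths: λ₁ = λ₂

h/(m₁v₁) = h/(m₂v₂)
m₁v₁ = m₂v₂
v₂ = v₁ · (m₁/m₂)

v₂ = 5.82 × 10^6 m/s × (1.67 × 10^-27 kg / 6.64 × 10^-27 kg)
v₂ = 1.46 × 10^6 m/s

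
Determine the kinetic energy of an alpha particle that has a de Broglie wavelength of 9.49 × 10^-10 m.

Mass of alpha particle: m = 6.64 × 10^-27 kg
3.67 × 10^-23 J (or 2.29 × 10^-4 eV)

From λ = h/√(2mKE), we solve for KE:

λ² = h²/(2mKE)
KE = h²/(2mλ²)
KE = (6.626 × 10^-34 J·s)² / (2 × 6.64 × 10^-27 kg × (9.49 × 10^-10 m)²)
KE = 3.67 × 10^-23 J
KE = 2.29 × 10^-4 eV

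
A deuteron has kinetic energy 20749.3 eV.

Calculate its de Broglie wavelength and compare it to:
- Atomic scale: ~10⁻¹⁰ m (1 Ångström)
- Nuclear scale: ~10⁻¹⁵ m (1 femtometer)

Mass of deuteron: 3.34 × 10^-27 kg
λ = 1.41 × 10^-13 m, which is between nuclear and atomic scales.

Using λ = h/√(2mKE):

KE = 20749.3 eV = 3.324 × 10^-15 J

λ = h/√(2mKE)
λ = (6.626 × 10^-34 J·s) / √(2 × 3.34 × 10^-27 kg × 3.324 × 10^-15 J)
λ = 1.41 × 10^-13 m

Comparison:
- Atomic scale (10⁻¹⁰ m): λ is 0.0014× this size
- Nuclear scale (10⁻¹⁵ m): λ is 1.4e+02× this size

The wavelength is between nuclear and atomic scales.

This wavelength is appropriate for probing atomic structure but too large for nuclear physics experiments.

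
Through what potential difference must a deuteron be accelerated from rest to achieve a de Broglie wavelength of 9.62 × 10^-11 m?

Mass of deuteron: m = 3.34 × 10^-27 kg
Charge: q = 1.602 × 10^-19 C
4.43 × 10^-2 V

From λ = h/√(2mqV), we solve for V:

λ² = h²/(2mqV)
V = h²/(2mqλ²)
V = (6.626 × 10^-34 J·s)² / (2 × 3.34 × 10^-27 kg × 1.602 × 10^-19 C × (9.62 × 10^-11 m)²)
V = 4.43 × 10^-2 V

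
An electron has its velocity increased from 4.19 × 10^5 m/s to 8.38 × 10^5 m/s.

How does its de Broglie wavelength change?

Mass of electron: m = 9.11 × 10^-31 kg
The wavelength decreases by a factor of 2.

Using λ = h/(mv):

Initial wavelength: λ₁ = h/(mv₁) = 1.74 × 10^-9 m
Final wavelength: λ₂ = h/(mv₂) = 8.68 × 10^-10 m

Since λ ∝ 1/v, when velocity increases by a factor of 2, the wavelength decreases by a factor of 2.

λ₂/λ₁ = v₁/v₂ = 1/2

The wavelength decreases by a factor of 2.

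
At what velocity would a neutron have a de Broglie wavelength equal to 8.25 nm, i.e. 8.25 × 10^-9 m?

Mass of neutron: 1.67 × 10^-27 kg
4.81 × 10^1 m/s

From λ = h/(mv), solve for v:

v = h/(mλ)
v = (6.626 × 10^-34 J·s) / (1.67 × 10^-27 kg × 8.25 × 10^-9 m)
v = 4.81 × 10^1 m/s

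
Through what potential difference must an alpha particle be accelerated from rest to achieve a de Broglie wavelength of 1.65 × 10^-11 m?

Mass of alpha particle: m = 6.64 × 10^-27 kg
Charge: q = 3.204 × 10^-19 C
3.79 × 10^-1 V

From λ = h/√(2mqV), we solve for V:

λ² = h²/(2mqV)
V = h²/(2mqλ²)
V = (6.626 × 10^-34 J·s)² / (2 × 6.64 × 10^-27 kg × 3.204 × 10^-19 C × (1.65 × 10^-11 m)²)
V = 3.79 × 10^-1 V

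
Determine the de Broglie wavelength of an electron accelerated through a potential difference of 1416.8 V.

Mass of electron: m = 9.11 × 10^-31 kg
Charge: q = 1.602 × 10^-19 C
3.26 × 10^-11 m

When a particle is accelerated through voltage V, it gains kinetic energy KE = qV.

The de Broglie wavelength is then λ = h/√(2mqV):

λ = h/√(2mqV)
λ = (6.626 × 10^-34 J·s) / √(2 × 9.11 × 10^-31 kg × 1.602 × 10^-19 C × 1416.8 V)
λ = 3.26 × 10^-11 m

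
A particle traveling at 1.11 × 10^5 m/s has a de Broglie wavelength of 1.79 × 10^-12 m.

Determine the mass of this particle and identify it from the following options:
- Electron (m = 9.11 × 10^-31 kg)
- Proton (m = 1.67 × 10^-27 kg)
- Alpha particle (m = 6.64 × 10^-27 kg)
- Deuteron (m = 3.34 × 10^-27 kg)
The particle is a deuteron.

From λ = h/(mv), solve for mass:

m = h/(λv)
m = (6.626 × 10^-34 J·s) / (1.79 × 10^-12 m × 1.11 × 10^5 m/s)
m = 3.33 × 10^-27 kg

Comparing with the listed masses, this is closest to a deuteron.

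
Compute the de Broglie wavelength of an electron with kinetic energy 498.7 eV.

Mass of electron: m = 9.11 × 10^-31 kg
5.49 × 10^-11 m

Using λ = h/√(2mKE):

First convert KE to Joules: KE = 498.7 eV = 7.990 × 10^-17 J

λ = h/√(2mKE)
λ = (6.626 × 10^-34 J·s) / √(2 × 9.11 × 10^-31 kg × 7.990 × 10^-17 J)
λ = 5.49 × 10^-11 m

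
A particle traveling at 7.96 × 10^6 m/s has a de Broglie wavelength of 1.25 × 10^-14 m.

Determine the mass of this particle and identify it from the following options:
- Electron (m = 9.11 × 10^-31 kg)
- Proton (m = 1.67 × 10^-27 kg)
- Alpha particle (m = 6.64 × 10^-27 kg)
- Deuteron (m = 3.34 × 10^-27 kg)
The particle is an alpha particle.

From λ = h/(mv), solve for mass:

m = h/(λv)
m = (6.626 × 10^-34 J·s) / (1.25 × 10^-14 m × 7.96 × 10^6 m/s)
m = 6.66 × 10^-27 kg

Comparing with the listed masses, this is closest to an alpha particle.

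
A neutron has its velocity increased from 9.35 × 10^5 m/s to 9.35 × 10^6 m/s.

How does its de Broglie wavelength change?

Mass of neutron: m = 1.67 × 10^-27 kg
The wavelength decreases by a factor of 10.

Using λ = h/(mv):

Initial wavelength: λ₁ = h/(mv₁) = 4.24 × 10^-13 m
Final wavelength: λ₂ = h/(mv₂) = 4.24 × 10^-14 m

Since λ ∝ 1/v, when velocity increases by a factor of 10, the wavelength decreases by a factor of 10.

λ₂/λ₁ = v₁/v₂ = 1/10

The wavelength decreases by a factor of 10.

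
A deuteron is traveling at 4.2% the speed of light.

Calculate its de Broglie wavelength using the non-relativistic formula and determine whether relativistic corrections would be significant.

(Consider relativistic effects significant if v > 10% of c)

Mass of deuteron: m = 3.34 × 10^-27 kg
No, relativistic corrections are not needed.

Using the non-relativistic de Broglie formula λ = h/(mv):

v = 4.2% × c = 1.259 × 10^7 m/s

λ = h/(mv)
λ = (6.626 × 10^-34 J·s) / (3.34 × 10^-27 kg × 1.259 × 10^7 m/s)
λ = 1.58 × 10^-14 m

Since v = 4.2% of c < 10% of c, relativistic corrections are NOT significant and this non-relativistic result is a good approximation.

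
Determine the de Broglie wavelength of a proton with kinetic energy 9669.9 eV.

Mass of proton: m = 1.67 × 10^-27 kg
2.91 × 10^-13 m

Using λ = h/√(2mKE):

First convert KE to Joules: KE = 9669.9 eV = 1.549 × 10^-15 J

λ = h/√(2mKE)
λ = (6.626 × 10^-34 J·s) / √(2 × 1.67 × 10^-27 kg × 1.549 × 10^-15 J)
λ = 2.91 × 10^-13 m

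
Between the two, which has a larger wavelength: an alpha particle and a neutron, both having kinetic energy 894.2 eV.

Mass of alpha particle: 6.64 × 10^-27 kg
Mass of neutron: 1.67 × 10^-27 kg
The neutron has the longer wavelength.

Using λ = h/√(2mKE):

For alpha particle: λ₁ = h/√(2m₁KE) = 4.80 × 10^-13 m
For neutron: λ₂ = h/√(2m₂KE) = 9.58 × 10^-13 m

Since λ ∝ 1/√m at constant kinetic energy, the lighter particle has the longer wavelength.

The neutron has the longer de Broglie wavelength.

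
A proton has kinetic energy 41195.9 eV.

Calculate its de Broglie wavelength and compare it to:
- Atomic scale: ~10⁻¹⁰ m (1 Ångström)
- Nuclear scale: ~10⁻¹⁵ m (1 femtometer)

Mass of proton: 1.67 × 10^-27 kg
λ = 1.41 × 10^-13 m, which is between nuclear and atomic scales.

Using λ = h/√(2mKE):

KE = 41195.9 eV = 6.600 × 10^-15 J

λ = h/√(2mKE)
λ = (6.626 × 10^-34 J·s) / √(2 × 1.67 × 10^-27 kg × 6.600 × 10^-15 J)
λ = 1.41 × 10^-13 m

Comparison:
- Atomic scale (10⁻¹⁰ m): λ is 0.0014× this size
- Nuclear scale (10⁻¹⁵ m): λ is 1.4e+02× this size

The wavelength is between nuclear and atomic scales.

This wavelength is appropriate for probing atomic structure but too large for nuclear physics experiments.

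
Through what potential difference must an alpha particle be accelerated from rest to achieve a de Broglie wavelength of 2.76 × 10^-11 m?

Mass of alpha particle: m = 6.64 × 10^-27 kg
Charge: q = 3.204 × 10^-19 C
1.35 × 10^-1 V

From λ = h/√(2mqV), we solve for V:

λ² = h²/(2mqV)
V = h²/(2mqλ²)
V = (6.626 × 10^-34 J·s)² / (2 × 6.64 × 10^-27 kg × 3.204 × 10^-19 C × (2.76 × 10^-11 m)²)
V = 1.35 × 10^-1 V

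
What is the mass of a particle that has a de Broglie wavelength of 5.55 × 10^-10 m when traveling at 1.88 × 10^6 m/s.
6.35 × 10^-31 kg

From the de Broglie relation λ = h/(mv), we solve for m:

m = h/(λv)
m = (6.626 × 10^-34 J·s) / (5.55 × 10^-10 m × 1.88 × 10^6 m/s)
m = 6.35 × 10^-31 kg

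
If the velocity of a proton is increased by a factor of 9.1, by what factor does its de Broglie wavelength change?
The wavelength decreases by a factor of 9.1.

From λ = h/(mv), the wavelength is inversely proportional to velocity:

λ ∝ 1/v

If v → 9.1v, then λ → λ/9.1

When velocity is increased by a factor of 9.1, the wavelength decreases by a factor of 9.1.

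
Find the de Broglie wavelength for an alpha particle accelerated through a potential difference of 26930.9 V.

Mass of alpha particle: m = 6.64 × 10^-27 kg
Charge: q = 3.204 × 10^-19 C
6.19 × 10^-14 m

When a particle is accelerated through voltage V, it gains kinetic energy KE = qV.

The de Broglie wavelength is then λ = h/√(2mqV):

λ = h/√(2mqV)
λ = (6.626 × 10^-34 J·s) / √(2 × 6.64 × 10^-27 kg × 3.204 × 10^-19 C × 26930.9 V)
λ = 6.19 × 10^-14 m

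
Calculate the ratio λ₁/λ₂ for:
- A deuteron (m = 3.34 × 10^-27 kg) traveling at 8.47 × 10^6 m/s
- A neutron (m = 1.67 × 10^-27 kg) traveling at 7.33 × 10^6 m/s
λ₁/λ₂ = 0.433

Using λ = h/(mv):

λ₁ = h/(m₁v₁) = 2.34 × 10^-14 m
λ₂ = h/(m₂v₂) = 5.41 × 10^-14 m

Ratio λ₁/λ₂ = (m₂v₂)/(m₁v₁)
         = (1.67 × 10^-27 kg × 7.33 × 10^6 m/s) / (3.34 × 10^-27 kg × 8.47 × 10^6 m/s)
         = 0.433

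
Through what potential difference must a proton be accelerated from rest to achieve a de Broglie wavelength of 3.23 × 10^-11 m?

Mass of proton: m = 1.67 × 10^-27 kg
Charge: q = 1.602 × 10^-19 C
7.86 × 10^-1 V

From λ = h/√(2mqV), we solve for V:

λ² = h²/(2mqV)
V = h²/(2mqλ²)
V = (6.626 × 10^-34 J·s)² / (2 × 1.67 × 10^-27 kg × 1.602 × 10^-19 C × (3.23 × 10^-11 m)²)
V = 7.86 × 10^-1 V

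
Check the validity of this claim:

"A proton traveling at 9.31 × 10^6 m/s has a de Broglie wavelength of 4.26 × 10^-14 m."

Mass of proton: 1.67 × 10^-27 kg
True

The claim is correct.

Using λ = h/(mv):
λ = (6.626 × 10^-34 J·s) / (1.67 × 10^-27 kg × 9.31 × 10^6 m/s)
λ = 4.26 × 10^-14 m

This matches the claimed value.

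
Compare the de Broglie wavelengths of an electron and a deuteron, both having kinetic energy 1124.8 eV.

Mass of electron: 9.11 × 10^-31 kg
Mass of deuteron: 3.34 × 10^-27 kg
The electron has the longer wavelength.

Using λ = h/√(2mKE):

For electron: λ₁ = h/√(2m₁KE) = 3.66 × 10^-11 m
For deuteron: λ₂ = h/√(2m₂KE) = 6.04 × 10^-13 m

Since λ ∝ 1/√m at constant kinetic energy, the lighter particle has the longer wavelength.

The electron has the longer de Broglie wavelength.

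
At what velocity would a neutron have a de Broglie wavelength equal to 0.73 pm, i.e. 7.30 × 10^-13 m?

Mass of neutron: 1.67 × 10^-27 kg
5.44 × 10^5 m/s

From λ = h/(mv), solve for v:

v = h/(mλ)
v = (6.626 × 10^-34 J·s) / (1.67 × 10^-27 kg × 7.30 × 10^-13 m)
v = 5.44 × 10^5 m/s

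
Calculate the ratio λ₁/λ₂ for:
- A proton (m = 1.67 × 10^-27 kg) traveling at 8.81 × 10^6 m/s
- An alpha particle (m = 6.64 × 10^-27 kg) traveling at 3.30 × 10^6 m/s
λ₁/λ₂ = 1.49

Using λ = h/(mv):

λ₁ = h/(m₁v₁) = 4.50 × 10^-14 m
λ₂ = h/(m₂v₂) = 3.02 × 10^-14 m

Ratio λ₁/λ₂ = (m₂v₂)/(m₁v₁)
         = (6.64 × 10^-27 kg × 3.30 × 10^6 m/s) / (1.67 × 10^-27 kg × 8.81 × 10^6 m/s)
         = 1.49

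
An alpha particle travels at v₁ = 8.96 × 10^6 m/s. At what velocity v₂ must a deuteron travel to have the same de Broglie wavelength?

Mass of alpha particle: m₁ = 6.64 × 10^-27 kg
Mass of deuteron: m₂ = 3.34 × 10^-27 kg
v₂ = 1.78 × 10^7 m/s

For equal de Broglie wavelengths: λ₁ = λ₂

h/(m₁v₁) = h/(m₂v₂)
m₁v₁ = m₂v₂
v₂ = v₁ · (m₁/m₂)

v₂ = 8.96 × 10^6 m/s × (6.64 × 10^-27 kg / 3.34 × 10^-27 kg)
v₂ = 1.78 × 10^7 m/s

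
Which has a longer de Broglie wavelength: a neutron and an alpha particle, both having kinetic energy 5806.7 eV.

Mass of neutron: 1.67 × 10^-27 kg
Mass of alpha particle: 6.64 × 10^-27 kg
The neutron has the longer wavelength.

Using λ = h/√(2mKE):

For neutron: λ₁ = h/√(2m₁KE) = 3.76 × 10^-13 m
For alpha particle: λ₂ = h/√(2m₂KE) = 1.89 × 10^-13 m

Since λ ∝ 1/√m at constant kinetic energy, the lighter particle has the longer wavelength.

The neutron has the longer de Broglie wavelength.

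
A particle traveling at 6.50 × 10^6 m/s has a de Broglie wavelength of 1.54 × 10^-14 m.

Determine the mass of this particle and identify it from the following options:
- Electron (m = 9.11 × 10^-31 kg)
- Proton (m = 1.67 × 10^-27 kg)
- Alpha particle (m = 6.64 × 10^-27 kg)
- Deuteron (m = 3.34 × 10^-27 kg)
The particle is an alpha particle.

From λ = h/(mv), solve for mass:

m = h/(λv)
m = (6.626 × 10^-34 J·s) / (1.54 × 10^-14 m × 6.50 × 10^6 m/s)
m = 6.62 × 10^-27 kg

Comparing with the listed masses, this is closest to an alpha particle.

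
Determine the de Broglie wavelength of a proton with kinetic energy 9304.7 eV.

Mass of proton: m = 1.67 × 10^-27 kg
2.97 × 10^-13 m

Using λ = h/√(2mKE):

First convert KE to Joules: KE = 9304.7 eV = 1.491 × 10^-15 J

λ = h/√(2mKE)
λ = (6.626 × 10^-34 J·s) / √(2 × 1.67 × 10^-27 kg × 1.491 × 10^-15 J)
λ = 2.97 × 10^-13 m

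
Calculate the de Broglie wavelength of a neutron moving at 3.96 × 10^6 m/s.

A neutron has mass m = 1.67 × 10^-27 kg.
1.00 × 10^-13 m

Using the de Broglie relation λ = h/(mv):

λ = h/(mv)
λ = (6.626 × 10^-34 J·s) / (1.67 × 10^-27 kg × 3.96 × 10^6 m/s)
λ = 1.00 × 10^-13 m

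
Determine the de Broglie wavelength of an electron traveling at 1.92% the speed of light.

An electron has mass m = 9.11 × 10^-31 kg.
1.26 × 10^-10 m

Using the de Broglie relation λ = h/(mv):

v = 1.92% × c = 5.756 × 10^6 m/s

λ = h/(mv)
λ = (6.626 × 10^-34 J·s) / (9.11 × 10^-31 kg × 5.756 × 10^6 m/s)
λ = 1.26 × 10^-10 m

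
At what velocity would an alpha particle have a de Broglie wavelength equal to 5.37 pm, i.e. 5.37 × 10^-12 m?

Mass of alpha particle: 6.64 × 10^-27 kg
1.86 × 10^4 m/s

From λ = h/(mv), solve for v:

v = h/(mλ)
v = (6.626 × 10^-34 J·s) / (6.64 × 10^-27 kg × 5.37 × 10^-12 m)
v = 1.86 × 10^4 m/s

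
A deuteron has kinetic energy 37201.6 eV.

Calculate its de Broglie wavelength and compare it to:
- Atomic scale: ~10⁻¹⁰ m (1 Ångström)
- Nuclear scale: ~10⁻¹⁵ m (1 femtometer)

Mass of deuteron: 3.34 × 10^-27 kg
λ = 1.05 × 10^-13 m, which is between nuclear and atomic scales.

Using λ = h/√(2mKE):

KE = 37201.6 eV = 5.960 × 10^-15 J

λ = h/√(2mKE)
λ = (6.626 × 10^-34 J·s) / √(2 × 3.34 × 10^-27 kg × 5.960 × 10^-15 J)
λ = 1.05 × 10^-13 m

Comparison:
- Atomic scale (10⁻¹⁰ m): λ is 0.0011× this size
- Nuclear scale (10⁻¹⁵ m): λ is 1.1e+02× this size

The wavelength is between nuclear and atomic scales.

This wavelength is appropriate for probing atomic structure but too large for nuclear physics experiments.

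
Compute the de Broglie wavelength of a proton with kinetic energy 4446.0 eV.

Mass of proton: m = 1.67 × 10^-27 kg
4.30 × 10^-13 m

Using λ = h/√(2mKE):

First convert KE to Joules: KE = 4446.0 eV = 7.123 × 10^-16 J

λ = h/√(2mKE)
λ = (6.626 × 10^-34 J·s) / √(2 × 1.67 × 10^-27 kg × 7.123 × 10^-16 J)
λ = 4.30 × 10^-13 m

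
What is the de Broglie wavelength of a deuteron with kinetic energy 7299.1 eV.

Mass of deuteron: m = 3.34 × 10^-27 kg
2.37 × 10^-13 m

Using λ = h/√(2mKE):

First convert KE to Joules: KE = 7299.1 eV = 1.169 × 10^-15 J

λ = h/√(2mKE)
λ = (6.626 × 10^-34 J·s) / √(2 × 3.34 × 10^-27 kg × 1.169 × 10^-15 J)
λ = 2.37 × 10^-13 m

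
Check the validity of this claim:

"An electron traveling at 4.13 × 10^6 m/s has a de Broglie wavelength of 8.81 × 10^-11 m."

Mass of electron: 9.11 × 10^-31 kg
False

The claim is incorrect.

Using λ = h/(mv):
λ = (6.626 × 10^-34 J·s) / (9.11 × 10^-31 kg × 4.13 × 10^6 m/s)
λ = 1.76 × 10^-10 m

The actual wavelength differs from the claimed 8.81 × 10^-11 m.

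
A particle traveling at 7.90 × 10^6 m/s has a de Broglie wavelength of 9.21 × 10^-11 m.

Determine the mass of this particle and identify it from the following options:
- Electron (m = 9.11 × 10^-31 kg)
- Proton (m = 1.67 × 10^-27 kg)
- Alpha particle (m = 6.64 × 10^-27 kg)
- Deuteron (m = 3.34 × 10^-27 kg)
The particle is an electron.

From λ = h/(mv), solve for mass:

m = h/(λv)
m = (6.626 × 10^-34 J·s) / (9.21 × 10^-11 m × 7.90 × 10^6 m/s)
m = 9.11 × 10^-31 kg

Comparing with the listed masses, this is closest to an electron.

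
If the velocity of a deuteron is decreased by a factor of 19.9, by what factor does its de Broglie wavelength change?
The wavelength increases by a factor of 19.9.

From λ = h/(mv), the wavelength is inversely proportional to velocity:

λ ∝ 1/v

If v → v/19.9, then λ → 19.9λ

When velocity is decreased by a factor of 19.9, the wavelength increases by a factor of 19.9.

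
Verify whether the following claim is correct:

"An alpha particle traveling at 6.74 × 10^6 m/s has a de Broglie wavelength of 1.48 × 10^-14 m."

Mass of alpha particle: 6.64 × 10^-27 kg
True

The claim is correct.

Using λ = h/(mv):
λ = (6.626 × 10^-34 J·s) / (6.64 × 10^-27 kg × 6.74 × 10^6 m/s)
λ = 1.48 × 10^-14 m

This matches the claimed value.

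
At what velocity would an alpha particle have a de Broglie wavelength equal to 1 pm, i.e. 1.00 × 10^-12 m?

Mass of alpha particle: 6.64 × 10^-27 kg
9.98 × 10^4 m/s

From λ = h/(mv), solve for v:

v = h/(mλ)
v = (6.626 × 10^-34 J·s) / (6.64 × 10^-27 kg × 1.00 × 10^-12 m)
v = 9.98 × 10^4 m/s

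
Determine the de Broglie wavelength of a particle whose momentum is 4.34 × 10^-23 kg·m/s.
1.53 × 10^-11 m

Using the de Broglie relation λ = h/p:

λ = h/p
λ = (6.626 × 10^-34 J·s) / (4.34 × 10^-23 kg·m/s)
λ = 1.53 × 10^-11 m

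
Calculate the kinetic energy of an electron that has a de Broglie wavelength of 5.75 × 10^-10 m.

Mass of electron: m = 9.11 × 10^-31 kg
7.29 × 10^-19 J (or 4.55 eV)

From λ = h/√(2mKE), we solve for KE:

λ² = h²/(2mKE)
KE = h²/(2mλ²)
KE = (6.626 × 10^-34 J·s)² / (2 × 9.11 × 10^-31 kg × (5.75 × 10^-10 m)²)
KE = 7.29 × 10^-19 J
KE = 4.55 eV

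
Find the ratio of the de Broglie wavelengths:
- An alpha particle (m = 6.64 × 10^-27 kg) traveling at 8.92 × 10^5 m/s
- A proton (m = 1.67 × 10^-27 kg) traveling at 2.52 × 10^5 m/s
λ₁/λ₂ = 0.0711

Using λ = h/(mv):

λ₁ = h/(m₁v₁) = 1.12 × 10^-13 m
λ₂ = h/(m₂v₂) = 1.57 × 10^-12 m

Ratio λ₁/λ₂ = (m₂v₂)/(m₁v₁)
         = (1.67 × 10^-27 kg × 2.52 × 10^5 m/s) / (6.64 × 10^-27 kg × 8.92 × 10^5 m/s)
         = 0.0711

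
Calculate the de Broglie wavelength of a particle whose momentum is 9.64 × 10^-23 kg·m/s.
6.87 × 10^-12 m

Using the de Broglie relation λ = h/p:

λ = h/p
λ = (6.626 × 10^-34 J·s) / (9.64 × 10^-23 kg·m/s)
λ = 6.87 × 10^-12 m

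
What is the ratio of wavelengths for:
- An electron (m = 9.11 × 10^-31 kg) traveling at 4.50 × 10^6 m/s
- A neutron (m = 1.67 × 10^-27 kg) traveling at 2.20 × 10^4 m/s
λ₁/λ₂ = 8.96

Using λ = h/(mv):

λ₁ = h/(m₁v₁) = 1.62 × 10^-10 m
λ₂ = h/(m₂v₂) = 1.80 × 10^-11 m

Ratio λ₁/λ₂ = (m₂v₂)/(m₁v₁)
         = (1.67 × 10^-27 kg × 2.20 × 10^4 m/s) / (9.11 × 10^-31 kg × 4.50 × 10^6 m/s)
         = 8.96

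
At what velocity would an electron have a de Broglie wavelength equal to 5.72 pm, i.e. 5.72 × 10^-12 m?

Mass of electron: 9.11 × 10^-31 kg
1.27 × 10^8 m/s

From λ = h/(mv), solve for v:

v = h/(mλ)
v = (6.626 × 10^-34 J·s) / (9.11 × 10^-31 kg × 5.72 × 10^-12 m)
v = 1.27 × 10^8 m/s

Note: This velocity is 42.4% of the speed of light, so relativistic corrections would be needed for a more accurate calculation.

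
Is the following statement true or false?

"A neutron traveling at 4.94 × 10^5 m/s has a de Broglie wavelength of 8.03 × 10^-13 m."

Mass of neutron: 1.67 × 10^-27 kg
True

The claim is correct.

Using λ = h/(mv):
λ = (6.626 × 10^-34 J·s) / (1.67 × 10^-27 kg × 4.94 × 10^5 m/s)
λ = 8.03 × 10^-13 m

This matches the claimed value.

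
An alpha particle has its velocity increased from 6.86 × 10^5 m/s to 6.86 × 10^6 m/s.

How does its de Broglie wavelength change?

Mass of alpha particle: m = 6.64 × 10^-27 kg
The wavelength decreases by a factor of 10.

Using λ = h/(mv):

Initial wavelength: λ₁ = h/(mv₁) = 1.45 × 10^-13 m
Final wavelength: λ₂ = h/(mv₂) = 1.45 × 10^-14 m

Since λ ∝ 1/v, when velocity increases by a factor of 10, the wavelength decreases by a factor of 10.

λ₂/λ₁ = v₁/v₂ = 1/10

The wavelength decreases by a factor of 10.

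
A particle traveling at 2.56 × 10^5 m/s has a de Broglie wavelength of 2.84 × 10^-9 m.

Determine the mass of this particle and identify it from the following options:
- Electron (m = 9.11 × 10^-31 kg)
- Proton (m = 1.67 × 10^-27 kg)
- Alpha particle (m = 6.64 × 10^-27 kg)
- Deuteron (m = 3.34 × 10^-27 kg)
The particle is an electron.

From λ = h/(mv), solve for mass:

m = h/(λv)
m = (6.626 × 10^-34 J·s) / (2.84 × 10^-9 m × 2.56 × 10^5 m/s)
m = 9.11 × 10^-31 kg

Comparing with the listed masses, this is closest to an electron.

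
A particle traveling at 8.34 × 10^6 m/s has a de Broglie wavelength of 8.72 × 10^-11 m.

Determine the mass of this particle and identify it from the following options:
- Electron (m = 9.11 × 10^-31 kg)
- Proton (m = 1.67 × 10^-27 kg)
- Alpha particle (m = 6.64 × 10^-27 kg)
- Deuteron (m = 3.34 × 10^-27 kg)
The particle is an electron.

From λ = h/(mv), solve for mass:

m = h/(λv)
m = (6.626 × 10^-34 J·s) / (8.72 × 10^-11 m × 8.34 × 10^6 m/s)
m = 9.11 × 10^-31 kg

Comparing with the listed masses, this is closest to an electron.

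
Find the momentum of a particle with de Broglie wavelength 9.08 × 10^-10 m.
7.30 × 10^-25 kg·m/s

From the de Broglie relation λ = h/p, we solve for p:

p = h/λ
p = (6.626 × 10^-34 J·s) / (9.08 × 10^-10 m)
p = 7.30 × 10^-25 kg·m/s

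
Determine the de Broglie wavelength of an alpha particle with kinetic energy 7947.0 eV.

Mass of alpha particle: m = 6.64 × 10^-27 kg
1.61 × 10^-13 m

Using λ = h/√(2mKE):

First convert KE to Joules: KE = 7947.0 eV = 1.273 × 10^-15 J

λ = h/√(2mKE)
λ = (6.626 × 10^-34 J·s) / √(2 × 6.64 × 10^-27 kg × 1.273 × 10^-15 J)
λ = 1.61 × 10^-13 m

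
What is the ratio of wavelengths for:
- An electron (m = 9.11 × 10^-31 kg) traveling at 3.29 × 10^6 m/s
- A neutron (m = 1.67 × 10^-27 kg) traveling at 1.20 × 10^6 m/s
λ₁/λ₂ = 669

Using λ = h/(mv):

λ₁ = h/(m₁v₁) = 2.21 × 10^-10 m
λ₂ = h/(m₂v₂) = 3.31 × 10^-13 m

Ratio λ₁/λ₂ = (m₂v₂)/(m₁v₁)
         = (1.67 × 10^-27 kg × 1.20 × 10^6 m/s) / (9.11 × 10^-31 kg × 3.29 × 10^6 m/s)
         = 669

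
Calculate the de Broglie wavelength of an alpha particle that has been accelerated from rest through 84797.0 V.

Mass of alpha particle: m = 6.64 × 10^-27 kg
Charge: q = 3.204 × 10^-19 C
3.49 × 10^-14 m

When a particle is accelerated through voltage V, it gains kinetic energy KE = qV.

The de Broglie wavelength is then λ = h/√(2mqV):

λ = h/√(2mqV)
λ = (6.626 × 10^-34 J·s) / √(2 × 6.64 × 10^-27 kg × 3.204 × 10^-19 C × 84797.0 V)
λ = 3.49 × 10^-14 m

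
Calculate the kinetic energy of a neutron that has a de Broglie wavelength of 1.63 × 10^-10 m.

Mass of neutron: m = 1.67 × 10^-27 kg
4.95 × 10^-21 J (or 0.0309 eV)

From λ = h/√(2mKE), we solve for KE:

λ² = h²/(2mKE)
KE = h²/(2mλ²)
KE = (6.626 × 10^-34 J·s)² / (2 × 1.67 × 10^-27 kg × (1.63 × 10^-10 m)²)
KE = 4.95 × 10^-21 J
KE = 0.0309 eV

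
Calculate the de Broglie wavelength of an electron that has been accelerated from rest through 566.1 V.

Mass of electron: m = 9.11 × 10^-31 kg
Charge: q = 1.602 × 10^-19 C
5.15 × 10^-11 m

When a particle is accelerated through voltage V, it gains kinetic energy KE = qV.

The de Broglie wavelength is then λ = h/√(2mqV):

λ = h/√(2mqV)
λ = (6.626 × 10^-34 J·s) / √(2 × 9.11 × 10^-31 kg × 1.602 × 10^-19 C × 566.1 V)
λ = 5.15 × 10^-11 m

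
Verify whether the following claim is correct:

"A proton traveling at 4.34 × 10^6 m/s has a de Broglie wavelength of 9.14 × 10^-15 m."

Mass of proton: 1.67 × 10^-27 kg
False

The claim is incorrect.

Using λ = h/(mv):
λ = (6.626 × 10^-34 J·s) / (1.67 × 10^-27 kg × 4.34 × 10^6 m/s)
λ = 9.14 × 10^-14 m

The actual wavelength differs from the claimed 9.14 × 10^-15 m.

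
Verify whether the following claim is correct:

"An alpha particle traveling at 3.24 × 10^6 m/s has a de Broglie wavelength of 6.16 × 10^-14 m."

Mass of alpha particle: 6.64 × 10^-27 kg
False

The claim is incorrect.

Using λ = h/(mv):
λ = (6.626 × 10^-34 J·s) / (6.64 × 10^-27 kg × 3.24 × 10^6 m/s)
λ = 3.08 × 10^-14 m

The actual wavelength differs from the claimed 6.16 × 10^-14 m.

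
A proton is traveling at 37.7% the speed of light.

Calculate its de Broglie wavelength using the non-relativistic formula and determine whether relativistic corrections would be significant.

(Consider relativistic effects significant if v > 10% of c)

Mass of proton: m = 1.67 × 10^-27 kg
Yes, relativistic corrections are needed.

Using the non-relativistic de Broglie formula λ = h/(mv):

v = 37.7% × c = 1.130 × 10^8 m/s

λ = h/(mv)
λ = (6.626 × 10^-34 J·s) / (1.67 × 10^-27 kg × 1.130 × 10^8 m/s)
λ = 3.51 × 10^-15 m

Since v = 37.7% of c > 10% of c, relativistic corrections ARE significant and the actual wavelength would differ from this non-relativistic estimate.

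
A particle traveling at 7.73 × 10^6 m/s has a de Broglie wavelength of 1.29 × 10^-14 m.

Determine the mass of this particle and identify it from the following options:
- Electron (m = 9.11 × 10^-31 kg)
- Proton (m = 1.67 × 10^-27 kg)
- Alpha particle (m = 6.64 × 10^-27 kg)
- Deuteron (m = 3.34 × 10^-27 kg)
The particle is an alpha particle.

From λ = h/(mv), solve for mass:

m = h/(λv)
m = (6.626 × 10^-34 J·s) / (1.29 × 10^-14 m × 7.73 × 10^6 m/s)
m = 6.64 × 10^-27 kg

Comparing with the listed masses, this is closest to an alpha particle.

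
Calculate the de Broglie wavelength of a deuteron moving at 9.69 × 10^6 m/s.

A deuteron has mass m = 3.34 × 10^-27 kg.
2.05 × 10^-14 m

Using the de Broglie relation λ = h/(mv):

λ = h/(mv)
λ = (6.626 × 10^-34 J·s) / (3.34 × 10^-27 kg × 9.69 × 10^6 m/s)
λ = 2.05 × 10^-14 m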